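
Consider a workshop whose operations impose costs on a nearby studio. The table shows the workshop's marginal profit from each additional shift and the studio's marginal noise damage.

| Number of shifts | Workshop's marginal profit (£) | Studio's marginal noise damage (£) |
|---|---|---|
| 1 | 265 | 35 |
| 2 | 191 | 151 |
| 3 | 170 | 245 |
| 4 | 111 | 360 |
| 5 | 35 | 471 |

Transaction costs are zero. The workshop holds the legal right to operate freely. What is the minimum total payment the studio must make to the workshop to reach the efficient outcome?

£316

Left alone the workshop would choose level 5 (marginal profit stays positive).
Efficient level: k* = 2 (marginal profit ≥ marginal noise damage through 2).
The studio must at least cover the workshop's forgone profit from cutting 5→2: 170 + 111 + 35 = 316.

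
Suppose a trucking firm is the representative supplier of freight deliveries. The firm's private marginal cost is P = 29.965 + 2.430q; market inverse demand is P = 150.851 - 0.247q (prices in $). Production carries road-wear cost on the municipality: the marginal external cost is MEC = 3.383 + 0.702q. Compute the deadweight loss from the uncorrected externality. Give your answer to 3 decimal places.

DWL = $182.132

Market equilibrium (private): 29.965 + 2.430q = 150.851 - 0.247q → q_m = 45.1573.
Social marginal cost = private MC + MEC = 33.348 + 3.132q.
Set SMC = demand: 33.348 + 3.132q = 150.851 - 0.247q → q* = 34.7745.
Between q* and q_m the wedge SMC − demand runs linearly from 0 to MEC(q_m), so the loss is a triangle.
DWL = ½ × 10.3828 × 35.0834 = 182.1320.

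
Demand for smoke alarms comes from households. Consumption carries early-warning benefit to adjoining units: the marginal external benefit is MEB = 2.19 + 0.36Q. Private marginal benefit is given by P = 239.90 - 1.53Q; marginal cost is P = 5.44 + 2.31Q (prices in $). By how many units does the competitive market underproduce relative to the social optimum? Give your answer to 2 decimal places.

Market equilibrium (private): 5.44 + 2.31Q = 239.90 - 1.53Q → Q_m = 61.0573.
Social marginal benefit = demand + MEB = 242.09 - 1.17Q.
Set SMB = MC: 242.09 - 1.17Q = 5.44 + 2.31Q → Q* = 68.0029.
Gap = |61.0573 − 68.0029| = 6.9456.

6.95 units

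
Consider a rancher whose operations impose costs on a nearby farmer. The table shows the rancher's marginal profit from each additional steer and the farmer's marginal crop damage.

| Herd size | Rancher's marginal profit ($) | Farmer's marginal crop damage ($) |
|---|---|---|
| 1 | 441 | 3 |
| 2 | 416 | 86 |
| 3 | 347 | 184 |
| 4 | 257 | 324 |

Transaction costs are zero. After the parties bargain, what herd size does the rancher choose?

Bargaining reaches the level where marginal profit last exceeds marginal crop damage.
That holds through level 3 (347 ≥ 184) but not at 4 (257 < 324).

3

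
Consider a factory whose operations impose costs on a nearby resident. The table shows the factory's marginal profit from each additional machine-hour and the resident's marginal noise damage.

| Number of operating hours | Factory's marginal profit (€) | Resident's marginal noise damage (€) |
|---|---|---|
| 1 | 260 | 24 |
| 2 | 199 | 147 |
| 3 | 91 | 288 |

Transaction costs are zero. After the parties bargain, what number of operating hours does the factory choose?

2

Bargaining reaches the level where marginal profit last exceeds marginal noise damage.
That holds through level 2 (199 ≥ 147) but not at 3 (91 < 288).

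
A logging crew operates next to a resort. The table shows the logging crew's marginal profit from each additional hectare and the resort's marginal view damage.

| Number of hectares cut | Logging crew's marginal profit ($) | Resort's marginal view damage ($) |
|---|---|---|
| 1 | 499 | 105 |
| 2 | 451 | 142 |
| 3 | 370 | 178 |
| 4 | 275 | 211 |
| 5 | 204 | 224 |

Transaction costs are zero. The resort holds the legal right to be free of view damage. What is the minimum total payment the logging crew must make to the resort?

$636

Efficient level: marginal profit ≥ marginal view damage through level 4, so k* = 4.
With the resort holding the right, the logging crew must at least compensate total damage at k*: 105 + 142 + 178 + 211 = 636.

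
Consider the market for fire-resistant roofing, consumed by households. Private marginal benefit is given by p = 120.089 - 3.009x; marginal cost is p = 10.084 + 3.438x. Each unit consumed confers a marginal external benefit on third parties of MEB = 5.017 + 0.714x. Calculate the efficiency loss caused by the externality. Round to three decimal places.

Market equilibrium (private): 10.084 + 3.438x = 120.089 - 3.009x → x_m = 17.0630.
Social marginal benefit = demand + MEB = 125.106 - 2.295x.
Set SMB = MC: 125.106 - 2.295x = 10.084 + 3.438x → x* = 20.0631.
The welfare-loss triangle has base |x_m − x*| and height MEB(x_m) (the vertical gap between SMB and MC is zero at x* and MEB at x_m).
DWL = ½ × 3.0001 × 17.2000 = 25.8009.

DWL = 25.801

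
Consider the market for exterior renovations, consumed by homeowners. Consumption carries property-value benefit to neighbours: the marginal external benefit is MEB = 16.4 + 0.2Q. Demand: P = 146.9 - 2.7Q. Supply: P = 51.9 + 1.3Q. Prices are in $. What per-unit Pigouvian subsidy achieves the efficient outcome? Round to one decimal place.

Social marginal benefit = demand + MEB = 163.3 - 2.5Q.
Set SMB = MC: 163.3 - 2.5Q = 51.9 + 1.3Q → Q* = 29.3158.
The Pigouvian subsidy equals MEB at Q*: 16.4 + 0.2×29.3158 = 22.2632.

subsidy = $22.3 per unit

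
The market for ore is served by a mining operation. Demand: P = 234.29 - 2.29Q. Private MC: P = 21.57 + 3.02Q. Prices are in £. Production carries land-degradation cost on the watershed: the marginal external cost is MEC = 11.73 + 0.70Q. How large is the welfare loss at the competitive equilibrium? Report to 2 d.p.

DWL = £131.60

Market equilibrium (private): 21.57 + 3.02Q = 234.29 - 2.29Q → Q_m = 40.0603.
Social marginal cost = private MC + MEC = 33.30 + 3.72Q.
Set SMC = demand: 33.30 + 3.72Q = 234.29 - 2.29Q → Q* = 33.4426.
The loss is the area between SMC and demand from Q* to Q_m; with linear curves that's a triangle of height MEC(Q_m).
DWL = ½ × 6.6177 × 39.7722 = 131.6002.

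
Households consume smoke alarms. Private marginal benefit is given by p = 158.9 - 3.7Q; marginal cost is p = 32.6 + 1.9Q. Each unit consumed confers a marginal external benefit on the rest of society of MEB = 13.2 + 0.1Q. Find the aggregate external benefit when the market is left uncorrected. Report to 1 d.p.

323.1

Market equilibrium (private): 32.6 + 1.9Q = 158.9 - 3.7Q → Q_m = 22.5536.
Total external benefit = ∫₀^{Q_m} (13.2 + 0.1Q) dQ = 13.2×22.5536 + ½×0.1×22.5536² = 323.1408.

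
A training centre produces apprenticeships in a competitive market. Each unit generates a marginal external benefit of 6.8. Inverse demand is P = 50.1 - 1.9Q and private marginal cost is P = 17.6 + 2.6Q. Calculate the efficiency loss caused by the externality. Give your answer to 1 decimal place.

DWL = 5.1

Market equilibrium (private): 17.6 + 2.6Q = 50.1 - 1.9Q → Q_m = 7.2222.
Social marginal cost = private MC − MEB = 10.8 + 2.6Q.
Set SMC = demand: 10.8 + 2.6Q = 50.1 - 1.9Q → Q* = 8.7333.
The welfare-loss triangle has base |Q_m − Q*| and height MEB(Q_m) (the vertical gap between SMC and demand is zero at Q* and MEB at Q_m).
DWL = ½ × 1.5111 × 6.8000 = 5.1377.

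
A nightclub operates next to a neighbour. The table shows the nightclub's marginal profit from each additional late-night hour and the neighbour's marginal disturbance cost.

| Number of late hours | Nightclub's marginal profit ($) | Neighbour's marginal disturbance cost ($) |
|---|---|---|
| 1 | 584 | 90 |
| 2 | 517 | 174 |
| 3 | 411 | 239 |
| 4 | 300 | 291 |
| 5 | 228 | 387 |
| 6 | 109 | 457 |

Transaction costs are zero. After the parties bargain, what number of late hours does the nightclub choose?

Bargaining reaches the level where marginal profit last exceeds marginal disturbance cost.
That holds through level 4 (300 ≥ 291) but not at 5 (228 < 387).

4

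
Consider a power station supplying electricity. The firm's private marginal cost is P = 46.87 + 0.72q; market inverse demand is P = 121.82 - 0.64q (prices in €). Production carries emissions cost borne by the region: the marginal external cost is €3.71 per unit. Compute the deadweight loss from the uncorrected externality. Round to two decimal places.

Market equilibrium (private): 46.87 + 0.72q = 121.82 - 0.64q → q_m = 55.1103.
Social marginal cost = private MC + MEC = 50.58 + 0.72q.
Set SMC = demand: 50.58 + 0.72q = 121.82 - 0.64q → q* = 52.3824.
Between q* and q_m the wedge SMC − demand runs linearly from 0 to MEC(q_m), so the loss is a triangle.
DWL = ½ × 2.7279 × 3.7100 = 5.0603.

DWL = €5.06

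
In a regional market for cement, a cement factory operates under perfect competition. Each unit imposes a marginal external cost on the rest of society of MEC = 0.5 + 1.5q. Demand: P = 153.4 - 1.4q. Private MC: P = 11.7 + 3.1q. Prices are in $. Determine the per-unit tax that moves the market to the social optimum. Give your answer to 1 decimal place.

tax = $35.8 per unit

Social marginal cost = private MC + MEC = 12.2 + 4.6q.
Set SMC = demand: 12.2 + 4.6q = 153.4 - 1.4q → q* = 23.5333.
The Pigouvian tax equals MEC at q*: 0.5 + 1.5×23.5333 = 35.8000.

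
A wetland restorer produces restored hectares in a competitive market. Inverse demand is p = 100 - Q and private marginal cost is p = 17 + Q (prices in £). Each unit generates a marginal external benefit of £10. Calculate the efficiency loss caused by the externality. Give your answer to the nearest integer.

Market equilibrium (private): 17 + Q = 100 - Q → Q_m = 41.5000.
Social marginal cost = private MC − MEB = 7 + Q.
Set SMC = demand: 7 + Q = 100 - Q → Q* = 46.5000.
Between Q* and Q_m the wedge demand − SMC runs linearly from 0 to MEB(Q_m), so the loss is a triangle.
DWL = ½ × 5.0000 × 10.0000 = 25.0000.

DWL = £25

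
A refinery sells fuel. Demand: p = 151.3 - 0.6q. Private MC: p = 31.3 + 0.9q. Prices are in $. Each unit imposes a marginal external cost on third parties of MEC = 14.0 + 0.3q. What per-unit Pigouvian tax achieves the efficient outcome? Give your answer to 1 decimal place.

tax = $31.7 per unit

Social marginal cost = private MC + MEC = 45.3 + 1.2q.
Set SMC = demand: 45.3 + 1.2q = 151.3 - 0.6q → q* = 58.8889.
The Pigouvian tax equals MEC at q*: 14.0 + 0.3×58.8889 = 31.6667.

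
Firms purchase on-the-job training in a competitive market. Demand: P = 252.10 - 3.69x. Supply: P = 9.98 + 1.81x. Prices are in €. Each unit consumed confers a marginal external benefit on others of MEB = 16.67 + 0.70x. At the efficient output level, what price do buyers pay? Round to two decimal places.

Social marginal benefit = demand + MEB = 268.77 - 2.99x.
Set SMB = MC: 268.77 - 2.99x = 9.98 + 1.81x → x* = 53.9146.
Consumer price on the demand curve at x*: 252.10 − 3.69×53.9146 = 53.1551.

P = €53.16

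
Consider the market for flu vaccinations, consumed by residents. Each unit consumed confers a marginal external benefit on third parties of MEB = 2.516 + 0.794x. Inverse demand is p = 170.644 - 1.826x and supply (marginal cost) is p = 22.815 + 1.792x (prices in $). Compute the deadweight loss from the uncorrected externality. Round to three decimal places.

DWL = $216.374

Market equilibrium (private): 22.815 + 1.792x = 170.644 - 1.826x → x_m = 40.8593.
Social marginal benefit = demand + MEB = 173.160 - 1.032x.
Set SMB = MC: 173.160 - 1.032x = 22.815 + 1.792x → x* = 53.2383.
Between x* and x_m the wedge SMB − MC runs linearly from 0 to MEB(x_m), so the loss is a triangle.
DWL = ½ × 12.3790 × 34.9583 = 216.3744.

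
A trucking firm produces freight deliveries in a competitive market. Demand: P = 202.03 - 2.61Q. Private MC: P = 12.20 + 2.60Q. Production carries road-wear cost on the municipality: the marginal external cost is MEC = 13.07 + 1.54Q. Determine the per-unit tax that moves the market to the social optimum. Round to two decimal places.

tax = 53.40 per unit

Social marginal cost = private MC + MEC = 25.27 + 4.14Q.
Set SMC = demand: 25.27 + 4.14Q = 202.03 - 2.61Q → Q* = 26.1867.
The Pigouvian tax equals MEC at Q*: 13.07 + 1.54×26.1867 = 53.3975.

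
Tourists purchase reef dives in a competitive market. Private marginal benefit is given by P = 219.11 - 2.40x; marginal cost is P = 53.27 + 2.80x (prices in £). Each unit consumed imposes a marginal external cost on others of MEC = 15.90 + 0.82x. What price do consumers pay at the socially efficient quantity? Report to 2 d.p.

P = £159.33

Social marginal benefit = demand − MEC = 203.21 - 3.22x.
Set SMB = MC: 203.21 - 3.22x = 53.27 + 2.80x → x* = 24.9070.
Consumer price on the demand curve at x*: 219.11 − 2.40×24.9070 = 159.3332.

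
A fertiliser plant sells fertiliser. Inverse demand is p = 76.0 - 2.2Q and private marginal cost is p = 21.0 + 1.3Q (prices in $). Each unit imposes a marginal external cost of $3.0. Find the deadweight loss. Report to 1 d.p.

Market equilibrium (private): 21.0 + 1.3Q = 76.0 - 2.2Q → Q_m = 15.7143.
Social marginal cost = private MC + MEC = 24.0 + 1.3Q.
Set SMC = demand: 24.0 + 1.3Q = 76.0 - 2.2Q → Q* = 14.8571.
The loss is the area between SMC and demand from Q* to Q_m; with linear curves that's a triangle of height MEC(Q_m).
DWL = ½ × 0.8572 × 3.0000 = 1.2858.

DWL = $1.3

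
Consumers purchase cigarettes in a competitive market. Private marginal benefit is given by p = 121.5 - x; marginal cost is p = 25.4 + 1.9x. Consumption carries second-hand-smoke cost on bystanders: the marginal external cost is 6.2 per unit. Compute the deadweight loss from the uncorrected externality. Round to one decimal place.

Market equilibrium (private): 25.4 + 1.9x = 121.5 - x → x_m = 33.1379.
Social marginal benefit = demand − MEC = 115.3 - x.
Set SMB = MC: 115.3 - x = 25.4 + 1.9x → x* = 31.0000.
The loss is the area between SMB and MC from x* to x_m; with linear curves that's a triangle of height MEC(x_m).
DWL = ½ × 2.1379 × 6.2000 = 6.6275.

DWL = 6.6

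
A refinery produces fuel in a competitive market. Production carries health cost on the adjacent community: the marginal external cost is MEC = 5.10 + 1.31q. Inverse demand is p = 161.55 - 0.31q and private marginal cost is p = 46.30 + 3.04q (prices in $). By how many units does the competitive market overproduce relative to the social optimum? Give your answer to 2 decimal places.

Market equilibrium (private): 46.30 + 3.04q = 161.55 - 0.31q → q_m = 34.4030.
Social marginal cost = private MC + MEC = 51.40 + 4.35q.
Set SMC = demand: 51.40 + 4.35q = 161.55 - 0.31q → q* = 23.6373.
Gap = |34.4030 − 23.6373| = 10.7657.

10.77 units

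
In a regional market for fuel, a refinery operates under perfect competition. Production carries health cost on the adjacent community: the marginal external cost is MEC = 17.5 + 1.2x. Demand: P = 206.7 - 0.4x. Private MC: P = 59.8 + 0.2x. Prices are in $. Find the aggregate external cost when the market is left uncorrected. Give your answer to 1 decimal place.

Market equilibrium (private): 59.8 + 0.2x = 206.7 - 0.4x → x_m = 244.8333.
Total external cost = ∫₀^{x_m} (17.5 + 1.2x) dx = 17.5×244.8333 + ½×1.2×244.8333² = 40250.5896.

$40250.6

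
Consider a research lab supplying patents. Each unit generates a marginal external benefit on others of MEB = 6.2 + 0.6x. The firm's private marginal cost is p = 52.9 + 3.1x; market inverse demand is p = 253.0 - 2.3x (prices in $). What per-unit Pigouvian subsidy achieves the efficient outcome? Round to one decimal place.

Social marginal cost = private MC − MEB = 46.7 + 2.5x.
Set SMC = demand: 46.7 + 2.5x = 253.0 - 2.3x → x* = 42.9792.
The Pigouvian subsidy equals MEB at x*: 6.2 + 0.6×42.9792 = 31.9875.

subsidy = $32.0 per unit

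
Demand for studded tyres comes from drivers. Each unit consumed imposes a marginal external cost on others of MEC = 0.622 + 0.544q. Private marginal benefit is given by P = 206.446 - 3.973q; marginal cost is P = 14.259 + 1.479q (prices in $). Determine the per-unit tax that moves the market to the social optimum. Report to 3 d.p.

Social marginal benefit = demand − MEC = 205.824 - 4.517q.
Set SMB = MC: 205.824 - 4.517q = 14.259 + 1.479q → q* = 31.9488.
The Pigouvian tax equals MEC at q*: 0.622 + 0.544×31.9488 = 18.0021.

tax = $18.002 per unit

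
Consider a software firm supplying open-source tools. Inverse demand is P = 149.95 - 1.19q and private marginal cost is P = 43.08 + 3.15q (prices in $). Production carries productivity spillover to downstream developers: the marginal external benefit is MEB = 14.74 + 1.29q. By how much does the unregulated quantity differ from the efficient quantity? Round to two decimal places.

Market equilibrium (private): 43.08 + 3.15q = 149.95 - 1.19q → q_m = 24.6244.
Social marginal cost = private MC − MEB = 28.34 + 1.86q.
Set SMC = demand: 28.34 + 1.86q = 149.95 - 1.19q → q* = 39.8721.
Gap = |24.6244 − 39.8721| = 15.2477.

15.25 units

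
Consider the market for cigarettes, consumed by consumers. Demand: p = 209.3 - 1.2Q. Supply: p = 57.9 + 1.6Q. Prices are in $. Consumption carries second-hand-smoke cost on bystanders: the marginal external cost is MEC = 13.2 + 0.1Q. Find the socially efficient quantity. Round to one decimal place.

Q* = 47.7

Social marginal benefit = demand − MEC = 196.1 - 1.3Q.
Set SMB = MC: 196.1 - 1.3Q = 57.9 + 1.6Q → Q* = 47.6552.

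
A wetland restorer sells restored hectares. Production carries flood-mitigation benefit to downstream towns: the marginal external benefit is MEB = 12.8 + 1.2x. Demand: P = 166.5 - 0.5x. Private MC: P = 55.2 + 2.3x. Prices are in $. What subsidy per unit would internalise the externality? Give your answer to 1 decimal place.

subsidy = $105.9 per unit

Social marginal cost = private MC − MEB = 42.4 + 1.1x.
Set SMC = demand: 42.4 + 1.1x = 166.5 - 0.5x → x* = 77.5625.
The Pigouvian subsidy equals MEB at x*: 12.8 + 1.2×77.5625 = 105.8750.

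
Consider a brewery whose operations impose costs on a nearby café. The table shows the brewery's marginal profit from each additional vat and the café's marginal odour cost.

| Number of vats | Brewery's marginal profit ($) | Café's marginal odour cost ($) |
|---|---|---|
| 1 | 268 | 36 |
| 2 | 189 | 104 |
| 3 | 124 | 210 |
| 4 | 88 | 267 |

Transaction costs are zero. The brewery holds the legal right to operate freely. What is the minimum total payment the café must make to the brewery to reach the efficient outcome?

$212

Left alone the brewery would choose level 4 (marginal profit stays positive).
Efficient level: k* = 2 (marginal profit ≥ marginal odour cost through 2).
The café must at least cover the brewery's forgone profit from cutting 4→2: 124 + 88 = 212.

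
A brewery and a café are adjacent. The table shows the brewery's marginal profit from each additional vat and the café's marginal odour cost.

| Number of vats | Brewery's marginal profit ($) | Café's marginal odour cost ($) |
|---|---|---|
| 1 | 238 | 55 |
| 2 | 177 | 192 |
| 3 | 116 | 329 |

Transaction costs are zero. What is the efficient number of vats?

Bargaining reaches the level where marginal profit last exceeds marginal odour cost.
That holds through level 1 (238 ≥ 55) but not at 2 (177 < 192).

1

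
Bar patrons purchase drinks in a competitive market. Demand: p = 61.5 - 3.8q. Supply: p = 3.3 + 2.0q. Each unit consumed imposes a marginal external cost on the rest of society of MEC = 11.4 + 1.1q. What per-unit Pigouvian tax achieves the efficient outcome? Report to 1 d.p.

Social marginal benefit = demand − MEC = 50.1 - 4.9q.
Set SMB = MC: 50.1 - 4.9q = 3.3 + 2.0q → q* = 6.7826.
The Pigouvian tax equals MEC at q*: 11.4 + 1.1×6.7826 = 18.8609.

tax = 18.9 per unit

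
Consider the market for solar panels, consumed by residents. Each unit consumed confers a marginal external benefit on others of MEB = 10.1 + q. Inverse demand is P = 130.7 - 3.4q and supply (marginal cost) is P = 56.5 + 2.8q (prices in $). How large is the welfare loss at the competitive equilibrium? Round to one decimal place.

Market equilibrium (private): 56.5 + 2.8q = 130.7 - 3.4q → q_m = 11.9677.
Social marginal benefit = demand + MEB = 140.8 - 2.4q.
Set SMB = MC: 140.8 - 2.4q = 56.5 + 2.8q → q* = 16.2115.
The loss is the area between SMB and MC from q* to q_m; with linear curves that's a triangle of height MEB(q_m).
DWL = ½ × 4.2438 × 22.0677 = 46.8255.

DWL = $46.8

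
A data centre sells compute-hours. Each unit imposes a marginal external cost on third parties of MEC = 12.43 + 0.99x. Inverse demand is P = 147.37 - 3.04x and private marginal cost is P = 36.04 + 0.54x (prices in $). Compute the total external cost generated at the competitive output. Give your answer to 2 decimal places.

Market equilibrium (private): 36.04 + 0.54x = 147.37 - 3.04x → x_m = 31.0978.
Total external cost = ∫₀^{x_m} (12.43 + 0.99x) dx = 12.43×31.0978 + ½×0.99×31.0978² = 865.2469.

$865.25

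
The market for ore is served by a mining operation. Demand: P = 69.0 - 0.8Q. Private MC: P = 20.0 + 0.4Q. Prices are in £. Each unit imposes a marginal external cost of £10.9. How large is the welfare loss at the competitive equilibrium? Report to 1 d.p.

Market equilibrium (private): 20.0 + 0.4Q = 69.0 - 0.8Q → Q_m = 40.8333.
Social marginal cost = private MC + MEC = 30.9 + 0.4Q.
Set SMC = demand: 30.9 + 0.4Q = 69.0 - 0.8Q → Q* = 31.7500.
Height of the DWL triangle at Q_m is SMC(Q_m) − demand(Q_m) = MEC(Q_m) = 10.9000.
DWL = ½ × 9.0833 × 10.9000 = 49.5040.

DWL = £49.5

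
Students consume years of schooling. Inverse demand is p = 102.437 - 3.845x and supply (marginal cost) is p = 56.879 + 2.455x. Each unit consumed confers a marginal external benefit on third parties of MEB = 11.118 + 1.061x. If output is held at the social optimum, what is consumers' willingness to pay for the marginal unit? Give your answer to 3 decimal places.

Social marginal benefit = demand + MEB = 113.555 - 2.784x.
Set SMB = MC: 113.555 - 2.784x = 56.879 + 2.455x → x* = 10.8181.
Consumer price on the demand curve at x*: 102.437 − 3.845×10.8181 = 60.8414.

P = 60.841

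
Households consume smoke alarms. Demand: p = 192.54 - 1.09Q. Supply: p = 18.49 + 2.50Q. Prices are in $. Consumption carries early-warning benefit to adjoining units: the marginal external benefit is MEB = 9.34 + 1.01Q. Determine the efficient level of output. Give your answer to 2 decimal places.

Social marginal benefit = demand + MEB = 201.88 - 0.08Q.
Set SMB = MC: 201.88 - 0.08Q = 18.49 + 2.50Q → Q* = 71.0814.

Q* = 71.08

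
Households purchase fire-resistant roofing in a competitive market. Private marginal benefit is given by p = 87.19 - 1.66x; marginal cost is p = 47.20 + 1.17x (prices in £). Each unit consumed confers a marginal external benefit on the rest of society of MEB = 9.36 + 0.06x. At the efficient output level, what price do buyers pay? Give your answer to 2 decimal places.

Social marginal benefit = demand + MEB = 96.55 - 1.60x.
Set SMB = MC: 96.55 - 1.60x = 47.20 + 1.17x → x* = 17.8159.
Consumer price on the demand curve at x*: 87.19 − 1.66×17.8159 = 57.6156.

P = £57.62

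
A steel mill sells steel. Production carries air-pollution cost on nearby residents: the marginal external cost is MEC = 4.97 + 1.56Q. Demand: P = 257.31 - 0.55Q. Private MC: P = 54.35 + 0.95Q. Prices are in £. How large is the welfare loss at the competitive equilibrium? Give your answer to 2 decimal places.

Market equilibrium (private): 54.35 + 0.95Q = 257.31 - 0.55Q → Q_m = 135.3067.
Social marginal cost = private MC + MEC = 59.32 + 2.51Q.
Set SMC = demand: 59.32 + 2.51Q = 257.31 - 0.55Q → Q* = 64.7026.
The welfare-loss triangle has base |Q_m − Q*| and height MEC(Q_m) (the vertical gap between SMC and demand is zero at Q* and MEC at Q_m).
DWL = ½ × 70.6041 × 216.0484 = 7626.9514.

DWL = £7626.95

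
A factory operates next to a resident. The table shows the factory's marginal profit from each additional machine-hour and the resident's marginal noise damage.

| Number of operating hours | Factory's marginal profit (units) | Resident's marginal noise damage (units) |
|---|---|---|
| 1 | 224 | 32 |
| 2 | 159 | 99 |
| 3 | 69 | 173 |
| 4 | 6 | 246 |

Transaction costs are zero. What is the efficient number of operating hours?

2

Bargaining reaches the level where marginal profit last exceeds marginal noise damage.
That holds through level 2 (159 ≥ 99) but not at 3 (69 < 173).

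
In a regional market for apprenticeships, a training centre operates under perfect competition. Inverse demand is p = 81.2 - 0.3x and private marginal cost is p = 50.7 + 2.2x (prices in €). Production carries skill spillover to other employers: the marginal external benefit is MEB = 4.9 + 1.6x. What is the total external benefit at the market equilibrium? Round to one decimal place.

€178.9

Market equilibrium (private): 50.7 + 2.2x = 81.2 - 0.3x → x_m = 12.2000.
Total external benefit = ∫₀^{x_m} (4.9 + 1.6x) dx = 4.9×12.2000 + ½×1.6×12.2000² = 178.8520.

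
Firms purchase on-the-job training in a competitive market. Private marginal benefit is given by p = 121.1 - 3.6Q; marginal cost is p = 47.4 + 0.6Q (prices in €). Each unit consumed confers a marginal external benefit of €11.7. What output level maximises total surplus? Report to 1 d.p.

Q* = 20.3

Social marginal benefit = demand + MEB = 132.8 - 3.6Q.
Set SMB = MC: 132.8 - 3.6Q = 47.4 + 0.6Q → Q* = 20.3333.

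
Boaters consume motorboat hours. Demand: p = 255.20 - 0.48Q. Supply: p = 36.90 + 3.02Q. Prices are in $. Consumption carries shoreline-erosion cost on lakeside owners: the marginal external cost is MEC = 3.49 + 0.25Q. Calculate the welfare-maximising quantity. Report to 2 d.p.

Q* = 57.28

Social marginal benefit = demand − MEC = 251.71 - 0.73Q.
Set SMB = MC: 251.71 - 0.73Q = 36.90 + 3.02Q → Q* = 57.2827.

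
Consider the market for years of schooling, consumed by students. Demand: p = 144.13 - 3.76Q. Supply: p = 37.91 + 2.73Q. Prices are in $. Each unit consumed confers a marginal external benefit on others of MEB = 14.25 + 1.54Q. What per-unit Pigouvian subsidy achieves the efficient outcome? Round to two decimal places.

subsidy = $51.73 per unit

Social marginal benefit = demand + MEB = 158.38 - 2.22Q.
Set SMB = MC: 158.38 - 2.22Q = 37.91 + 2.73Q → Q* = 24.3374.
The Pigouvian subsidy equals MEB at Q*: 14.25 + 1.54×24.3374 = 51.7296.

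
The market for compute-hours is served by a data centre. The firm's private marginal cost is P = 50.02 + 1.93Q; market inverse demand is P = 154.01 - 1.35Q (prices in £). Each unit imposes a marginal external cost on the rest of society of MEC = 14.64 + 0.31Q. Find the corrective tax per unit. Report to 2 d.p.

Social marginal cost = private MC + MEC = 64.66 + 2.24Q.
Set SMC = demand: 64.66 + 2.24Q = 154.01 - 1.35Q → Q* = 24.8886.
The Pigouvian tax equals MEC at Q*: 14.64 + 0.31×24.8886 = 22.3555.

tax = £22.36 per unit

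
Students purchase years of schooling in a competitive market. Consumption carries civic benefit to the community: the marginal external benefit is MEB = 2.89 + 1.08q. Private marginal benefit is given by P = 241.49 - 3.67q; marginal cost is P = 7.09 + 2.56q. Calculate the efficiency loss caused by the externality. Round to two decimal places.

DWL = 183.92

Market equilibrium (private): 7.09 + 2.56q = 241.49 - 3.67q → q_m = 37.6244.
Social marginal benefit = demand + MEB = 244.38 - 2.59q.
Set SMB = MC: 244.38 - 2.59q = 7.09 + 2.56q → q* = 46.0757.
Height of the DWL triangle at q_m is SMB(q_m) − MC(q_m) = MEB(q_m) = 43.5243.
DWL = ½ × 8.4513 × 43.5243 = 183.9185.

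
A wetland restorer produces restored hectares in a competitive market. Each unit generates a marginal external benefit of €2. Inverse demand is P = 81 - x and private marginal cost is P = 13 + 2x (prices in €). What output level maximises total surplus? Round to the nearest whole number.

x* = 23

Social marginal cost = private MC − MEB = 11 + 2x.
Set SMC = demand: 11 + 2x = 81 - x → x* = 23.3333.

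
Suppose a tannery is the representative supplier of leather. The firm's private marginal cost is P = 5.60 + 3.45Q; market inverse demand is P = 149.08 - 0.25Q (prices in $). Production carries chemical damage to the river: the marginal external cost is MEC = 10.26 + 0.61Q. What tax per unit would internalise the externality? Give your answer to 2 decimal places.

tax = $29.11 per unit

Social marginal cost = private MC + MEC = 15.86 + 4.06Q.
Set SMC = demand: 15.86 + 4.06Q = 149.08 - 0.25Q → Q* = 30.9095.
The Pigouvian tax equals MEC at Q*: 10.26 + 0.61×30.9095 = 29.1148.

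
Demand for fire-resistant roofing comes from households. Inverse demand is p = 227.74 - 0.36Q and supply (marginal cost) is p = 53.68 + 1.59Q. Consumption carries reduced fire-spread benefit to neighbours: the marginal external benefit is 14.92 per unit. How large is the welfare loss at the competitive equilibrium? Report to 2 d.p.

Market equilibrium (private): 53.68 + 1.59Q = 227.74 - 0.36Q → Q_m = 89.2615.
Social marginal benefit = demand + MEB = 242.66 - 0.36Q.
Set SMB = MC: 242.66 - 0.36Q = 53.68 + 1.59Q → Q* = 96.9128.
The loss is the area between SMB and MC from Q* to Q_m; with linear curves that's a triangle of height MEB(Q_m).
DWL = ½ × 7.6513 × 14.9200 = 57.0787.

DWL = 57.08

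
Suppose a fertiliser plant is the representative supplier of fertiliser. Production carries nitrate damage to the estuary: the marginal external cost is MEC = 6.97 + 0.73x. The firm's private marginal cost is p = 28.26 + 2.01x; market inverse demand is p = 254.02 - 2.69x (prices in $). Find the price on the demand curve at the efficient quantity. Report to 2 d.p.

Social marginal cost = private MC + MEC = 35.23 + 2.74x.
Set SMC = demand: 35.23 + 2.74x = 254.02 - 2.69x → x* = 40.2928.
Consumer price on the demand curve at x*: 254.02 − 2.69×40.2928 = 145.6324.

P = $145.63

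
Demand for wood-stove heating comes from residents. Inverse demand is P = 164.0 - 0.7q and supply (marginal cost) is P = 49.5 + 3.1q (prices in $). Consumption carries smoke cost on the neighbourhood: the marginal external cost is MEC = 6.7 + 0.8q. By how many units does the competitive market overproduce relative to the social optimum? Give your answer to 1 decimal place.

Market equilibrium (private): 49.5 + 3.1q = 164.0 - 0.7q → q_m = 30.1316.
Social marginal benefit = demand − MEC = 157.3 - 1.5q.
Set SMB = MC: 157.3 - 1.5q = 49.5 + 3.1q → q* = 23.4348.
Gap = |30.1316 − 23.4348| = 6.6968.

6.7 units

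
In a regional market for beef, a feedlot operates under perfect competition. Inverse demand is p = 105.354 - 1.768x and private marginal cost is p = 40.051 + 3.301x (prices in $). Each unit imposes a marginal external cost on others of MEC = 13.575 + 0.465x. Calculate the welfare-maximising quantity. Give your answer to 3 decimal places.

Social marginal cost = private MC + MEC = 53.626 + 3.766x.
Set SMC = demand: 53.626 + 3.766x = 105.354 - 1.768x → x* = 9.3473.

x* = 9.347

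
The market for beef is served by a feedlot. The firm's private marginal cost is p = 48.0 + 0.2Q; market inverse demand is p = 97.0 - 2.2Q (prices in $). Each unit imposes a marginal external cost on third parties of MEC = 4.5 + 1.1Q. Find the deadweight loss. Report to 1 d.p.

Market equilibrium (private): 48.0 + 0.2Q = 97.0 - 2.2Q → Q_m = 20.4167.
Social marginal cost = private MC + MEC = 52.5 + 1.3Q.
Set SMC = demand: 52.5 + 1.3Q = 97.0 - 2.2Q → Q* = 12.7143.
Between Q* and Q_m the wedge SMC − demand runs linearly from 0 to MEC(Q_m), so the loss is a triangle.
DWL = ½ × 7.7024 × 26.9583 = 103.8218.

DWL = $103.8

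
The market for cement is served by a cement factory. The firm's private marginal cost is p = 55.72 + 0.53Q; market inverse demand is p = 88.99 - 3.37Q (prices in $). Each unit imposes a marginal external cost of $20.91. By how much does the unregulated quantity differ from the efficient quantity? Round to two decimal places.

5.36 units

Market equilibrium (private): 55.72 + 0.53Q = 88.99 - 3.37Q → Q_m = 8.5308.
Social marginal cost = private MC + MEC = 76.63 + 0.53Q.
Set SMC = demand: 76.63 + 0.53Q = 88.99 - 3.37Q → Q* = 3.1692.
Gap = |8.5308 − 3.1692| = 5.3616.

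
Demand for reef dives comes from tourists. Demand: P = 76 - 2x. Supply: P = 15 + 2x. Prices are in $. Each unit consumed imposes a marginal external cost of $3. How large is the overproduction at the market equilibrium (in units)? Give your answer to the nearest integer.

1 units

Market equilibrium (private): 15 + 2x = 76 - 2x → x_m = 15.2500.
Social marginal benefit = demand − MEC = 73 - 2x.
Set SMB = MC: 73 - 2x = 15 + 2x → x* = 14.5000.
Gap = |15.2500 − 14.5000| = 0.7500.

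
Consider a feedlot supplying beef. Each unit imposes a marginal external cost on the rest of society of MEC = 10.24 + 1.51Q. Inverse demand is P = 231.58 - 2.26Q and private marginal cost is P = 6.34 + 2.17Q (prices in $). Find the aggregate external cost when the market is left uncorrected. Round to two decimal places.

Market equilibrium (private): 6.34 + 2.17Q = 231.58 - 2.26Q → Q_m = 50.8442.
Total external cost = ∫₀^{Q_m} (10.24 + 1.51Q) dQ = 10.24×50.8442 + ½×1.51×50.8442² = 2472.4198.

$2472.42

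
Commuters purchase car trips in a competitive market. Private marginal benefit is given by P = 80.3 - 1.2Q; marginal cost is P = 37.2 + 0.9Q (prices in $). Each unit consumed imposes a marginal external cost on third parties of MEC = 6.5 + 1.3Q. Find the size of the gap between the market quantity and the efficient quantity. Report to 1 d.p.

Market equilibrium (private): 37.2 + 0.9Q = 80.3 - 1.2Q → Q_m = 20.5238.
Social marginal benefit = demand − MEC = 73.8 - 2.5Q.
Set SMB = MC: 73.8 - 2.5Q = 37.2 + 0.9Q → Q* = 10.7647.
Gap = |20.5238 − 10.7647| = 9.7591.

9.8 units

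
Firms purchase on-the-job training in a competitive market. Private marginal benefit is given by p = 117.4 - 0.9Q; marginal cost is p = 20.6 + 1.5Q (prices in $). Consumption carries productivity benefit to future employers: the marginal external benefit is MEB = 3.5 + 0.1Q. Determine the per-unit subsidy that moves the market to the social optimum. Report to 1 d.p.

subsidy = $7.9 per unit

Social marginal benefit = demand + MEB = 120.9 - 0.8Q.
Set SMB = MC: 120.9 - 0.8Q = 20.6 + 1.5Q → Q* = 43.6087.
The Pigouvian subsidy equals MEB at Q*: 3.5 + 0.1×43.6087 = 7.8609.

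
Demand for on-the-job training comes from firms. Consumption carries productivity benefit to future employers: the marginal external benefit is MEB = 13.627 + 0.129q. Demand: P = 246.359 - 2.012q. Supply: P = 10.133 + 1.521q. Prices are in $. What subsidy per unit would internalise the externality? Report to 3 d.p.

subsidy = $23.096 per unit

Social marginal benefit = demand + MEB = 259.986 - 1.883q.
Set SMB = MC: 259.986 - 1.883q = 10.133 + 1.521q → q* = 73.3998.
The Pigouvian subsidy equals MEB at q*: 13.627 + 0.129×73.3998 = 23.0956.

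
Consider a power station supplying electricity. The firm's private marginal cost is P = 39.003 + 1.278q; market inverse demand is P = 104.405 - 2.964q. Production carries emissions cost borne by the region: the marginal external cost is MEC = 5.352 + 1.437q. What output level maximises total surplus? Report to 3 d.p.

Social marginal cost = private MC + MEC = 44.355 + 2.715q.
Set SMC = demand: 44.355 + 2.715q = 104.405 - 2.964q → q* = 10.5740.

q* = 10.574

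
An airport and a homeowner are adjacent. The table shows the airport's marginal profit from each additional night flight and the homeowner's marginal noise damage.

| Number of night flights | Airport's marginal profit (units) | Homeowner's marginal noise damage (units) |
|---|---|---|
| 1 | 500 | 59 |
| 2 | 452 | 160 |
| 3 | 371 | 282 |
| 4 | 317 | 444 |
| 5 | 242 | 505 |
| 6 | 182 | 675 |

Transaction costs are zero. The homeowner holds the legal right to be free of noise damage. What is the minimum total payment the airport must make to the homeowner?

Efficient level: marginal profit ≥ marginal noise damage through level 3, so k* = 3.
With the homeowner holding the right, the airport must at least compensate total damage at k*: 59 + 160 + 282 = 501.

501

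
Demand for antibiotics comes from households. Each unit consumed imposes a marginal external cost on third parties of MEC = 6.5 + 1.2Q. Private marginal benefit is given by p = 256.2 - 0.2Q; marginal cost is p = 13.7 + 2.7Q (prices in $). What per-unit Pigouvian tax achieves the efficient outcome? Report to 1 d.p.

tax = $75.6 per unit

Social marginal benefit = demand − MEC = 249.7 - 1.4Q.
Set SMB = MC: 249.7 - 1.4Q = 13.7 + 2.7Q → Q* = 57.5610.
The Pigouvian tax equals MEC at Q*: 6.5 + 1.2×57.5610 = 75.5732.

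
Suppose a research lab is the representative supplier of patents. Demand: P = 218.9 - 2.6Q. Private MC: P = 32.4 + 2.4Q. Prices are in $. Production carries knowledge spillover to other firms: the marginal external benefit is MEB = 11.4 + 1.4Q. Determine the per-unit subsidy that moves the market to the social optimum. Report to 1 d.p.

Social marginal cost = private MC − MEB = 21.0 + Q.
Set SMC = demand: 21.0 + Q = 218.9 - 2.6Q → Q* = 54.9722.
The Pigouvian subsidy equals MEB at Q*: 11.4 + 1.4×54.9722 = 88.3611.

subsidy = $88.4 per unit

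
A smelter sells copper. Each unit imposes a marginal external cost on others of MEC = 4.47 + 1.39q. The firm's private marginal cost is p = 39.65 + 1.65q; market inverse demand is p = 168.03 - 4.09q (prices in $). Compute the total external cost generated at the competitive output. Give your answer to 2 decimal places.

Market equilibrium (private): 39.65 + 1.65q = 168.03 - 4.09q → q_m = 22.3659.
Total external cost = ∫₀^{q_m} (4.47 + 1.39q) dq = 4.47×22.3659 + ½×1.39×22.3659² = 447.6378.

$447.64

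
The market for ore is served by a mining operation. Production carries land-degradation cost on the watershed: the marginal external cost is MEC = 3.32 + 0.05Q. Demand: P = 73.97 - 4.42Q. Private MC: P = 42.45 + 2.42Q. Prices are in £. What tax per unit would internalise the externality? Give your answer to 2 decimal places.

tax = £3.52 per unit

Social marginal cost = private MC + MEC = 45.77 + 2.47Q.
Set SMC = demand: 45.77 + 2.47Q = 73.97 - 4.42Q → Q* = 4.0929.
The Pigouvian tax equals MEC at Q*: 3.32 + 0.05×4.0929 = 3.5246.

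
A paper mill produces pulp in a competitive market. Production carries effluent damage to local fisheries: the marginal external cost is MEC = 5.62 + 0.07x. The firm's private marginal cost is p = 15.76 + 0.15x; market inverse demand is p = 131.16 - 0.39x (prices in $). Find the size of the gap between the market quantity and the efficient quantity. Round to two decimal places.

33.74 units

Market equilibrium (private): 15.76 + 0.15x = 131.16 - 0.39x → x_m = 213.7037.
Social marginal cost = private MC + MEC = 21.38 + 0.22x.
Set SMC = demand: 21.38 + 0.22x = 131.16 - 0.39x → x* = 179.9672.
Gap = |213.7037 − 179.9672| = 33.7365.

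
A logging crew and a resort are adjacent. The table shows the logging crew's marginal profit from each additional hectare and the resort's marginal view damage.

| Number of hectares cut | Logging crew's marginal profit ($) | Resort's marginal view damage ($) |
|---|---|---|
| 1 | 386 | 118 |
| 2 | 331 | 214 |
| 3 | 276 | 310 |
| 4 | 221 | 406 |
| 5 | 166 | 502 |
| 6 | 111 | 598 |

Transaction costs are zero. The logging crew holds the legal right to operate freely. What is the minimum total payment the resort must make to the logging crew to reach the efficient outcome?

Left alone the logging crew would choose level 6 (marginal profit stays positive).
Efficient level: k* = 2 (marginal profit ≥ marginal view damage through 2).
The resort must at least cover the logging crew's forgone profit from cutting 6→2: 276 + 221 + 166 + 111 = 774.

$774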